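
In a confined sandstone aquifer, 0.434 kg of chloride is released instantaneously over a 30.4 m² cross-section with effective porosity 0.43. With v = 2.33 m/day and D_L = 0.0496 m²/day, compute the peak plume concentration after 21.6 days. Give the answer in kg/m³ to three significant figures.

The peak of an instantaneous 1D plume sits at x = vt; there the Gaussian factor is 1 and C_max = M/(n_e·A·√(4πDt)), where n_e·A is the pore area the mass is dissolved in.
√(4πDt) = √(4π × 0.0496 × 21.6) = 3.669 m, so C_max = 0.434/(0.43 × 30.4 × 3.669) = 0.00905 kg/m³.

0.00905 kg/m³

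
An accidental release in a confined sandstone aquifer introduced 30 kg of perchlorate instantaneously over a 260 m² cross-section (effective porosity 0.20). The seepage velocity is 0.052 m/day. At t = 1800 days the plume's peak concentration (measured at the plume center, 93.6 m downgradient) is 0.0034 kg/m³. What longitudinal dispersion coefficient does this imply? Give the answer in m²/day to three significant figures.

At the plume center C_max = M/(n_e·A·√(4πDt)), so D = M²/(4πt·(n_e·A·C_max)²).
n_e·A·C_max = 0.20 × 260 × 0.0034 = 0.1768 kg/m.
D = 30²/(4π × 1800 × 0.1768²) = 1.27 m²/day.

1.27 m²/day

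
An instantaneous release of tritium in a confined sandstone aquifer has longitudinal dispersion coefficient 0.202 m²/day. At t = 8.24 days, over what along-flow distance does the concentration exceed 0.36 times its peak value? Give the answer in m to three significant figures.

5.22 m

The plume is Gaussian with σ = √(2Dt) = √(2 × 0.202 × 8.24) = 1.825 m.
C/C_peak = exp(−Δx²/(2σ²)) = 0.36 ⇒ Δx = σ·√(−2 ln 0.36) = 1.825 × 1.429 = 2.608 m.
Width = 2Δx = 5.22 m.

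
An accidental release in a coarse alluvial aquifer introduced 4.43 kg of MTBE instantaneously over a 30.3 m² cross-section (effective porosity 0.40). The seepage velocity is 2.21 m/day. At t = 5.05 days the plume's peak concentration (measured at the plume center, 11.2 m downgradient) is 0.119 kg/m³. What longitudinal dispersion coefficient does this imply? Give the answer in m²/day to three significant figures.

0.149 m²/day

At the plume center C_max = M/(n_e·A·√(4πDt)), so D = M²/(4πt·(n_e·A·C_max)²).
n_e·A·C_max = 0.40 × 30.3 × 0.119 = 1.442 kg/m.
D = 4.43²/(4π × 5.05 × 1.442²) = 0.149 m²/day.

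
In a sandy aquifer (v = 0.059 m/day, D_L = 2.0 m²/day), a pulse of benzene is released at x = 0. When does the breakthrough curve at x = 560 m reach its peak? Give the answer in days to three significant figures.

8930 days

For the 1D instantaneous-source solution, setting ∂C/∂t = 0 at fixed x gives v²t² + 2Dt − x² = 0, so t = (√(D² + v²x²) − D)/v².
√(D² + v²x²) = √(2.0² + 0.059² × 560²) = 33.10; v² = 0.003481.
t = (33.10 − 2.0)/0.003481 = 8930 days (vs. the pure-advection estimate x/v = 9490 d).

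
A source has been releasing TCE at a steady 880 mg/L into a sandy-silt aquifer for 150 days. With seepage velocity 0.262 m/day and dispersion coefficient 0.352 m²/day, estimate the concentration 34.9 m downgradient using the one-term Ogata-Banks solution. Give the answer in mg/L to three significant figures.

For a continuous step input, C/C₀ ≈ ½·erfc((x−vt)/(2√(Dt))).
vt = 0.262 × 150 = 39.3 m and 2√(Dt) = 2√(0.352 × 150) = 14.53 m.
Argument (x−vt)/(2√(Dt)) = (34.9 − 39.3)/14.53 = -0.3028; ½·erfc(-0.3028) = 0.6658.
C = 880 × 0.6658 = 586 mg/L.

586 mg/L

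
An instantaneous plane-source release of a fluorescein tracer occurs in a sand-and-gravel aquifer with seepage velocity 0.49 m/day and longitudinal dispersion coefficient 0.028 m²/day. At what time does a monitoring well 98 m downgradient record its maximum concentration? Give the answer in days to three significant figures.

200 days

For the 1D instantaneous-source solution, setting ∂C/∂t = 0 at fixed x gives v²t² + 2Dt − x² = 0, so t = (√(D² + v²x²) − D)/v².
√(D² + v²x²) = √(0.028² + 0.49² × 98²) = 48.02; v² = 0.2401.
t = (48.02 − 0.028)/0.2401 = 200 days (vs. the pure-advection estimate x/v = 200 d).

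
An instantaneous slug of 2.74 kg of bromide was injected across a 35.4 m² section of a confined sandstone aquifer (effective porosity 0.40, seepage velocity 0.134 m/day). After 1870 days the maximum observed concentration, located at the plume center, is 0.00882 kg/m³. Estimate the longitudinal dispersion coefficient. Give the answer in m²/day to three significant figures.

At the plume center C_max = M/(n_e·A·√(4πDt)), so D = M²/(4πt·(n_e·A·C_max)²).
n_e·A·C_max = 0.40 × 35.4 × 0.00882 = 0.1249 kg/m.
D = 2.74²/(4π × 1870 × 0.1249²) = 0.0205 m²/day.

0.0205 m²/day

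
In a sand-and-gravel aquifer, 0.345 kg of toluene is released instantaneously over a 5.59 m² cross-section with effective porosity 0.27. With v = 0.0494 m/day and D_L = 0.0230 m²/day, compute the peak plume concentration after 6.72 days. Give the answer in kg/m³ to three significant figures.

0.164 kg/m³

The peak of an instantaneous 1D plume sits at x = vt; there the Gaussian factor is 1 and C_max = M/(n_e·A·√(4πDt)), where n_e·A is the pore area the mass is dissolved in.
√(4πDt) = √(4π × 0.0230 × 6.72) = 1.394 m, so C_max = 0.345/(0.27 × 5.59 × 1.394) = 0.164 kg/m³.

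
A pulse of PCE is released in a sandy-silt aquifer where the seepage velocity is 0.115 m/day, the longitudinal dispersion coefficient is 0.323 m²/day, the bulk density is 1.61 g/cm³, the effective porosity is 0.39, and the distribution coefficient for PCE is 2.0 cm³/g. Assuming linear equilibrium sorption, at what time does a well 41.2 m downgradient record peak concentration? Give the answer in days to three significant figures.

3100 days

Retardation factor R = 1 + ρ_b·K_d/n = 1 + 1.61 × 2.0/0.39 = 9.256.
Sorption retards both mechanisms: v_R = v/R = 0.01242 m/day, D_R = D/R = 0.03490 m²/day.
Peak time from v_R²t² + 2D_R t − x² = 0: t = (√(D_R² + v_R²x²) − D_R)/v_R².
√(D_R² + v_R²x²) = √(0.03490² + 0.01242² × 41.2²) = 0.5129; v_R² = 0.0001543.
t = (0.5129 − 0.03490)/0.0001543 = 3100 days.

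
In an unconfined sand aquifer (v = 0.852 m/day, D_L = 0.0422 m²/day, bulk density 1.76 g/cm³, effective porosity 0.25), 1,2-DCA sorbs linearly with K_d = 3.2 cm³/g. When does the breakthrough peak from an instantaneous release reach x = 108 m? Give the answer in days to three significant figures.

2980 days

Retardation factor R = 1 + ρ_b·K_d/n = 1 + 1.76 × 3.2/0.25 = 23.53.
Sorption retards both mechanisms: v_R = v/R = 0.03621 m/day, D_R = D/R = 0.001793 m²/day.
Peak time from v_R²t² + 2D_R t − x² = 0: t = (√(D_R² + v_R²x²) − D_R)/v_R².
√(D_R² + v_R²x²) = √(0.001793² + 0.03621² × 108²) = 3.911; v_R² = 0.001311.
t = (3.911 − 0.001793)/0.001311 = 2980 days.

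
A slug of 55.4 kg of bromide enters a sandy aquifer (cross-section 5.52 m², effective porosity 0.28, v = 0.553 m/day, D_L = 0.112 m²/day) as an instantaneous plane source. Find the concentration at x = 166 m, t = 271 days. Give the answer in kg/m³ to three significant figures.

0.215 kg/m³

For an instantaneous plane source, C(x,t) = M/(n_e·A·√(4πDt)) · exp(−(x−vt)²/(4Dt)), with n_e·A the pore (flow) area.
Plume center vt = 0.553 × 271 = 149.863 m, so the well at 166 m is 16.137 m downgradient of the peak.
√(4πDt) = 19.53 m, giving peak height M/(n_e·A·√(4πDt)) = 55.4/(0.28 × 5.52 × 19.53) = 1.835 kg/m³.
(x−vt)²/(4Dt) = (16.137)²/(4 × 0.112 × 271) = 2.145; exp(−2.145) = 0.1171.
C = 1.835 × 0.1171 = 0.215 kg/m³.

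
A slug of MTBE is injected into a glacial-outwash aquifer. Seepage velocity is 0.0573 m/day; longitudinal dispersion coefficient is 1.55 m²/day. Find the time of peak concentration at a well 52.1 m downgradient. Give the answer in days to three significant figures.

For the 1D instantaneous-source solution, setting ∂C/∂t = 0 at fixed x gives v²t² + 2Dt − x² = 0, so t = (√(D² + v²x²) − D)/v².
√(D² + v²x²) = √(1.55² + 0.0573² × 52.1²) = 3.364; v² = 0.00328329.
t = (3.364 − 1.55)/0.00328329 = 552 days (vs. the pure-advection estimate x/v = 909 d).

552 days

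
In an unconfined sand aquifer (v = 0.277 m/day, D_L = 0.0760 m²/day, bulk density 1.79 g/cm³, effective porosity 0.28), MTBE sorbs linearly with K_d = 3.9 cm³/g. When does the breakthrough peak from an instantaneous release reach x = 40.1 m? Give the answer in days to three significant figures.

3730 days

Retardation factor R = 1 + ρ_b·K_d/n = 1 + 1.79 × 3.9/0.28 = 25.93.
Sorption retards both mechanisms: v_R = v/R = 0.01068 m/day, D_R = D/R = 0.002931 m²/day.
Peak time from v_R²t² + 2D_R t − x² = 0: t = (√(D_R² + v_R²x²) − D_R)/v_R².
√(D_R² + v_R²x²) = √(0.002931² + 0.01068² × 40.1²) = 0.4283; v_R² = 0.0001141.
t = (0.4283 − 0.002931)/0.0001141 = 3730 days.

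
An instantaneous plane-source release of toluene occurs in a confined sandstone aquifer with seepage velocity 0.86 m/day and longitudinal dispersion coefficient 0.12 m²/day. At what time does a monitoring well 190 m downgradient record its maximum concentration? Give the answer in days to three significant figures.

221 days

For the 1D instantaneous-source solution, setting ∂C/∂t = 0 at fixed x gives v²t² + 2Dt − x² = 0, so t = (√(D² + v²x²) − D)/v².
√(D² + v²x²) = √(0.12² + 0.86² × 190²) = 163.4; v² = 0.7396.
t = (163.4 − 0.12)/0.7396 = 221 days (vs. the pure-advection estimate x/v = 221 d).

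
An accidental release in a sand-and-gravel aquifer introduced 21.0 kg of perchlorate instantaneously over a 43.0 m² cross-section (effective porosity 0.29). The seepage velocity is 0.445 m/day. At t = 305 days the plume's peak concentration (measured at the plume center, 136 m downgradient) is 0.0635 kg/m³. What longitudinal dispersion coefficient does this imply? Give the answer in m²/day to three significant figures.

At the plume center C_max = M/(n_e·A·√(4πDt)), so D = M²/(4πt·(n_e·A·C_max)²).
n_e·A·C_max = 0.29 × 43.0 × 0.0635 = 0.7918 kg/m.
D = 21.0²/(4π × 305 × 0.7918²) = 0.184 m²/day.

0.184 m²/day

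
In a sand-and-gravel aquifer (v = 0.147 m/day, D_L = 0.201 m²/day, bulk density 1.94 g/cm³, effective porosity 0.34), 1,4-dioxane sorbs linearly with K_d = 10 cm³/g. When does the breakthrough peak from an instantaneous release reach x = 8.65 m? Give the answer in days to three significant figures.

2920 days

Retardation factor R = 1 + ρ_b·K_d/n = 1 + 1.94 × 10/0.34 = 58.06.
Sorption retards both mechanisms: v_R = v/R = 0.002532 m/day, D_R = D/R = 0.003462 m²/day.
Peak time from v_R²t² + 2D_R t − x² = 0: t = (√(D_R² + v_R²x²) − D_R)/v_R².
√(D_R² + v_R²x²) = √(0.003462² + 0.002532² × 8.65²) = 0.02217; v_R² = 6.411e-06.
t = (0.02217 − 0.003462)/6.411e-06 = 2920 days.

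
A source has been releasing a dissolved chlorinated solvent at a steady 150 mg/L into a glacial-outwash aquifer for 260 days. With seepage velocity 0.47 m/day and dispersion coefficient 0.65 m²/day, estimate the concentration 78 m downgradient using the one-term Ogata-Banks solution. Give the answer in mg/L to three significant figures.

For a continuous step input, C/C₀ ≈ ½·erfc((x−vt)/(2√(Dt))).
vt = 0.47 × 260 = 122.2 m and 2√(Dt) = 2√(0.65 × 260) = 26.00 m.
Argument (x−vt)/(2√(Dt)) = (78 − 122.2)/26.00 = -1.700; ½·erfc(-1.700) = 0.9919.
C = 150 × 0.9919 = 149 mg/L.

149 mg/L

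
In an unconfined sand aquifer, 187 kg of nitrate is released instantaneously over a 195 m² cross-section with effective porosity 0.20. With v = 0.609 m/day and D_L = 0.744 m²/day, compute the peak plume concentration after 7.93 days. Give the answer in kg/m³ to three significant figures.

The peak of an instantaneous 1D plume sits at x = vt; there the Gaussian factor is 1 and C_max = M/(n_e·A·√(4πDt)), where n_e·A is the pore area the mass is dissolved in.
√(4πDt) = √(4π × 0.744 × 7.93) = 8.610 m, so C_max = 187/(0.20 × 195 × 8.610) = 0.557 kg/m³.

0.557 kg/m³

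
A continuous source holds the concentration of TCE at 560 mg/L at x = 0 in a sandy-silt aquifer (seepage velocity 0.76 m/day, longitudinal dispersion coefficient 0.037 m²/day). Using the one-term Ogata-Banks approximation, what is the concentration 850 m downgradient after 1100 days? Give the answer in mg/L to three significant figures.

For a continuous step input, C/C₀ ≈ ½·erfc((x−vt)/(2√(Dt))).
vt = 0.76 × 1100 = 836 m and 2√(Dt) = 2√(0.037 × 1100) = 12.76 m.
Argument (x−vt)/(2√(Dt)) = (850 − 836)/12.76 = 1.097; ½·erfc(1.097) = 0.06040.
C = 560 × 0.06040 = 33.8 mg/L.

33.8 mg/L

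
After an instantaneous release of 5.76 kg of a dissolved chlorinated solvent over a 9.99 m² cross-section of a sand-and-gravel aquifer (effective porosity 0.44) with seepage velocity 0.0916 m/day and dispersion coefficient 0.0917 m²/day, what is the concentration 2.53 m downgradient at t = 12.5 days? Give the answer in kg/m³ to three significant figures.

0.227 kg/m³

For an instantaneous plane source, C(x,t) = M/(n_e·A·√(4πDt)) · exp(−(x−vt)²/(4Dt)), with n_e·A the pore (flow) area.
Plume center vt = 0.0916 × 12.5 = 1.145 m, so the well at 2.53 m is 1.385 m downgradient of the peak.
√(4πDt) = 3.795 m, giving peak height M/(n_e·A·√(4πDt)) = 5.76/(0.44 × 9.99 × 3.795) = 0.3453 kg/m³.
(x−vt)²/(4Dt) = (1.385)²/(4 × 0.0917 × 12.5) = 0.4184; exp(−0.4184) = 0.6581.
C = 0.3453 × 0.6581 = 0.227 kg/m³.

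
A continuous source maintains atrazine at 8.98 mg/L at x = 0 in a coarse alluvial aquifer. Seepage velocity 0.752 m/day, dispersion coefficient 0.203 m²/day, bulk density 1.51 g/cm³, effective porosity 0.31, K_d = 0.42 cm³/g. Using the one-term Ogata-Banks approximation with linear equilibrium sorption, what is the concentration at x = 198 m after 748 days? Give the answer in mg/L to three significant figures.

Retardation factor R = 1 + ρ_b·K_d/n = 1 + 1.51 × 0.42/0.31 = 3.046.
Sorption retards both mechanisms: v_R = v/R = 0.2469 m/day, D_R = D/R = 0.06664 m²/day.
v_R·t = 0.2469 × 748 = 184.6812 m; 2√(D_R t) = 14.12 m; argument = (198 − 184.6812)/14.12 = 0.9433.
C = C₀ × ½·erfc(0.9433) = 8.98 × 0.09110 = 0.818 mg/L.

0.818 mg/L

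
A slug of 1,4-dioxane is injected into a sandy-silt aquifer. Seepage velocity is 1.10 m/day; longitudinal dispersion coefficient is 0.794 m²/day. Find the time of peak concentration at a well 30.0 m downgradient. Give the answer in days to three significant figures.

26.6 days

For the 1D instantaneous-source solution, setting ∂C/∂t = 0 at fixed x gives v²t² + 2Dt − x² = 0, so t = (√(D² + v²x²) − D)/v².
√(D² + v²x²) = √(0.794² + 1.10² × 30.0²) = 33.01; v² = 1.21.
t = (33.01 − 0.794)/1.21 = 26.6 days (vs. the pure-advection estimate x/v = 27.3 d).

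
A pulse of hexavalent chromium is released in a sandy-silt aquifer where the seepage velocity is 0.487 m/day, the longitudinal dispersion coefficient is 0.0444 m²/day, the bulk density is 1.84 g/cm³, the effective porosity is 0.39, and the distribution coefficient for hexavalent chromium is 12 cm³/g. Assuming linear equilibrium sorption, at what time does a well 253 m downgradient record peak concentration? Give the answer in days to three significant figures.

29900 days

Retardation factor R = 1 + ρ_b·K_d/n = 1 + 1.84 × 12/0.39 = 57.62.
Sorption retards both mechanisms: v_R = v/R = 0.008452 m/day, D_R = D/R = 0.0007706 m²/day.
Peak time from v_R²t² + 2D_R t − x² = 0: t = (√(D_R² + v_R²x²) − D_R)/v_R².
√(D_R² + v_R²x²) = √(0.0007706² + 0.008452² × 253²) = 2.138; v_R² = 7.144e-05.
t = (2.138 − 0.0007706)/7.144e-05 = 29900 days.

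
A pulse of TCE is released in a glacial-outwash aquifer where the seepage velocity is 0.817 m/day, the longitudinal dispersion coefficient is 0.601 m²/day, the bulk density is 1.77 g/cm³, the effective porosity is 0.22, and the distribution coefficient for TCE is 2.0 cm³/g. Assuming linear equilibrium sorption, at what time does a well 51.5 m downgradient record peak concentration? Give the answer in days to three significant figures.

Retardation factor R = 1 + ρ_b·K_d/n = 1 + 1.77 × 2.0/0.22 = 17.09.
Sorption retards both mechanisms: v_R = v/R = 0.04781 m/day, D_R = D/R = 0.03517 m²/day.
Peak time from v_R²t² + 2D_R t − x² = 0: t = (√(D_R² + v_R²x²) − D_R)/v_R².
√(D_R² + v_R²x²) = √(0.03517² + 0.04781² × 51.5²) = 2.462; v_R² = 0.002286.
t = (2.462 − 0.03517)/0.002286 = 1060 days.

1060 days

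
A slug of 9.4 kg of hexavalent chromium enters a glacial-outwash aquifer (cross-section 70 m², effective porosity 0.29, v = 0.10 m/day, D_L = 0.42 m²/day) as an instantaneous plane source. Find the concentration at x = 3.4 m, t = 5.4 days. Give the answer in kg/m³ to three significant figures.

For an instantaneous plane source, C(x,t) = M/(n_e·A·√(4πDt)) · exp(−(x−vt)²/(4Dt)), with n_e·A the pore (flow) area.
Plume center vt = 0.10 × 5.4 = 0.54 m, so the well at 3.4 m is 2.86 m downgradient of the peak.
√(4πDt) = 5.339 m, giving peak height M/(n_e·A·√(4πDt)) = 9.4/(0.29 × 70 × 5.339) = 0.08673 kg/m³.
(x−vt)²/(4Dt) = (2.86)²/(4 × 0.42 × 5.4) = 0.9016; exp(−0.9016) = 0.4059.
C = 0.08673 × 0.4059 = 0.0352 kg/m³.

0.0352 kg/m³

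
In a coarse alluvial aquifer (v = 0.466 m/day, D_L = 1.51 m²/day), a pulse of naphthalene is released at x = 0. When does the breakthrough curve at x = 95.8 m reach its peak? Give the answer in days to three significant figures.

For the 1D instantaneous-source solution, setting ∂C/∂t = 0 at fixed x gives v²t² + 2Dt − x² = 0, so t = (√(D² + v²x²) − D)/v².
√(D² + v²x²) = √(1.51² + 0.466² × 95.8²) = 44.67; v² = 0.217156.
t = (44.67 − 1.51)/0.217156 = 199 days (vs. the pure-advection estimate x/v = 206 d).

199 days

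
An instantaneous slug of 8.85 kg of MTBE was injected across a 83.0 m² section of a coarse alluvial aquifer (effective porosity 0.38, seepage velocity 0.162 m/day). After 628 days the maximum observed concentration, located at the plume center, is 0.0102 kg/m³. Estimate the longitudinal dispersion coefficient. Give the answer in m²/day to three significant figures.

At the plume center C_max = M/(n_e·A·√(4πDt)), so D = M²/(4πt·(n_e·A·C_max)²).
n_e·A·C_max = 0.38 × 83.0 × 0.0102 = 0.3217 kg/m.
D = 8.85²/(4π × 628 × 0.3217²) = 0.0959 m²/day.

0.0959 m²/day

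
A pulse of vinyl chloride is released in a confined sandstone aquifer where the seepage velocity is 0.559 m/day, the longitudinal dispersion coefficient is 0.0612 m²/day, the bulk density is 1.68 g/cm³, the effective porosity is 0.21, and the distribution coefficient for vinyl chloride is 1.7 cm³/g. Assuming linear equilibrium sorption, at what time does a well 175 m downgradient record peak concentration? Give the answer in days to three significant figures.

4570 days

Retardation factor R = 1 + ρ_b·K_d/n = 1 + 1.68 × 1.7/0.21 = 14.60.
Sorption retards both mechanisms: v_R = v/R = 0.03829 m/day, D_R = D/R = 0.004192 m²/day.
Peak time from v_R²t² + 2D_R t − x² = 0: t = (√(D_R² + v_R²x²) − D_R)/v_R².
√(D_R² + v_R²x²) = √(0.004192² + 0.03829² × 175²) = 6.701; v_R² = 0.001466.
t = (6.701 − 0.004192)/0.001466 = 4570 days.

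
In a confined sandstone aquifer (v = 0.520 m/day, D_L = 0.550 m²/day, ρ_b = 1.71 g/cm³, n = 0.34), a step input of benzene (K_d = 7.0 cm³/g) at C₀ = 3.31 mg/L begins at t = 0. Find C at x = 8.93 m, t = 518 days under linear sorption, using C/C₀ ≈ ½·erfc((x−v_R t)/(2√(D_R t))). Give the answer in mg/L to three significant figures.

Retardation factor R = 1 + ρ_b·K_d/n = 1 + 1.71 × 7.0/0.34 = 36.21.
Sorption retards both mechanisms: v_R = v/R = 0.01436 m/day, D_R = D/R = 0.01519 m²/day.
v_R·t = 0.01436 × 518 = 7.43848 m; 2√(D_R t) = 5.610 m; argument = (8.93 − 7.43848)/5.610 = 0.2659.
C = C₀ × ½·erfc(0.2659) = 3.31 × 0.3534 = 1.17 mg/L.

1.17 mg/L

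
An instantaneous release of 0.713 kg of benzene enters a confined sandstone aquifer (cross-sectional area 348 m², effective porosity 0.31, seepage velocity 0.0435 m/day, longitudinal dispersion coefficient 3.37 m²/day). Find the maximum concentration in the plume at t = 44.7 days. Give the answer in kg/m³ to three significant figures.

0.000152 kg/m³

The peak of an instantaneous 1D plume sits at x = vt; there the Gaussian factor is 1 and C_max = M/(n_e·A·√(4πDt)), where n_e·A is the pore area the mass is dissolved in.
√(4πDt) = √(4π × 3.37 × 44.7) = 43.51 m, so C_max = 0.713/(0.31 × 348 × 43.51) = 0.000152 kg/m³.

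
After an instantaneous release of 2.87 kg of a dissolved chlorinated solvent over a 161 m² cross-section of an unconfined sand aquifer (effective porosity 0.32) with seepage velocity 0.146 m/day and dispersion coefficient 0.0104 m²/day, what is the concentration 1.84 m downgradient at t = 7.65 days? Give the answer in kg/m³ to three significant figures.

0.0108 kg/m³

For an instantaneous plane source, C(x,t) = M/(n_e·A·√(4πDt)) · exp(−(x−vt)²/(4Dt)), with n_e·A the pore (flow) area.
Plume center vt = 0.146 × 7.65 = 1.1169 m, so the well at 1.84 m is 0.7231 m downgradient of the peak.
√(4πDt) = 0.9999 m, giving peak height M/(n_e·A·√(4πDt)) = 2.87/(0.32 × 161 × 0.9999) = 0.05571 kg/m³.
(x−vt)²/(4Dt) = (0.7231)²/(4 × 0.0104 × 7.65) = 1.643; exp(−1.643) = 0.1934.
C = 0.05571 × 0.1934 = 0.0108 kg/m³.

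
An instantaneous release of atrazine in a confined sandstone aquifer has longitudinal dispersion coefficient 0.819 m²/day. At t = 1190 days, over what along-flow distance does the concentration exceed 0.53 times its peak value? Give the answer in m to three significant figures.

The plume is Gaussian with σ = √(2Dt) = √(2 × 0.819 × 1190) = 44.15 m.
C/C_peak = exp(−Δx²/(2σ²)) = 0.53 ⇒ Δx = σ·√(−2 ln 0.53) = 44.15 × 1.127 = 49.76 m.
Width = 2Δx = 99.5 m.

99.5 m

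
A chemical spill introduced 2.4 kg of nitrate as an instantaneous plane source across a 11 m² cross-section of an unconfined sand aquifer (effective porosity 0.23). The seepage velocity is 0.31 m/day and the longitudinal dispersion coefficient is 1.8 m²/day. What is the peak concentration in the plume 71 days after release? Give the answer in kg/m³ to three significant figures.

0.0237 kg/m³

The peak of an instantaneous 1D plume sits at x = vt; there the Gaussian factor is 1 and C_max = M/(n_e·A·√(4πDt)), where n_e·A is the pore area the mass is dissolved in.
√(4πDt) = √(4π × 1.8 × 71) = 40.07 m, so C_max = 2.4/(0.23 × 11 × 40.07) = 0.0237 kg/m³.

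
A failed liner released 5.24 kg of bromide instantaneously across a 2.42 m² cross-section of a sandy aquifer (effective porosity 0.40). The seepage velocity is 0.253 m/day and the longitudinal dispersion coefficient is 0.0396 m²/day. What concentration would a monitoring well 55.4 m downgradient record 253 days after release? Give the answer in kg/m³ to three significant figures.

0.0759 kg/m³

For an instantaneous plane source, C(x,t) = M/(n_e·A·√(4πDt)) · exp(−(x−vt)²/(4Dt)), with n_e·A the pore (flow) area.
Plume center vt = 0.253 × 253 = 64.009 m, so the well at 55.4 m is 8.609 m upgradient of the peak.
√(4πDt) = 11.22 m, giving peak height M/(n_e·A·√(4πDt)) = 5.24/(0.40 × 2.42 × 11.22) = 0.4825 kg/m³.
(x−vt)²/(4Dt) = (-8.609)²/(4 × 0.0396 × 253) = 1.849; exp(−1.849) = 0.1574.
C = 0.4825 × 0.1574 = 0.0759 kg/m³.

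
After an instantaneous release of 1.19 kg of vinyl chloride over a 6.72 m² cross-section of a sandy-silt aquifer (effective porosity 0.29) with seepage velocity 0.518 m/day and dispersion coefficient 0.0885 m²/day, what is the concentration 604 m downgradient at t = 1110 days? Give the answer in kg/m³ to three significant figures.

For an instantaneous plane source, C(x,t) = M/(n_e·A·√(4πDt)) · exp(−(x−vt)²/(4Dt)), with n_e·A the pore (flow) area.
Plume center vt = 0.518 × 1110 = 574.98 m, so the well at 604 m is 29.02 m downgradient of the peak.
√(4πDt) = 35.13 m, giving peak height M/(n_e·A·√(4πDt)) = 1.19/(0.29 × 6.72 × 35.13) = 0.01738 kg/m³.
(x−vt)²/(4Dt) = (29.02)²/(4 × 0.0885 × 1110) = 2.143; exp(−2.143) = 0.1173.
C = 0.01738 × 0.1173 = 0.00204 kg/m³.

0.00204 kg/m³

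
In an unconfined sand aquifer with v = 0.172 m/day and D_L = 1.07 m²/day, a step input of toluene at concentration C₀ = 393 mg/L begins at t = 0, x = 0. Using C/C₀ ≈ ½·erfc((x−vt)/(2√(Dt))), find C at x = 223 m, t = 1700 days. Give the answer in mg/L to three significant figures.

For a continuous step input, C/C₀ ≈ ½·erfc((x−vt)/(2√(Dt))).
vt = 0.172 × 1700 = 292.4 m and 2√(Dt) = 2√(1.07 × 1700) = 85.30 m.
Argument (x−vt)/(2√(Dt)) = (223 − 292.4)/85.30 = -0.8136; ½·erfc(-0.8136) = 0.8751.
C = 393 × 0.8751 = 344 mg/L.

344 mg/L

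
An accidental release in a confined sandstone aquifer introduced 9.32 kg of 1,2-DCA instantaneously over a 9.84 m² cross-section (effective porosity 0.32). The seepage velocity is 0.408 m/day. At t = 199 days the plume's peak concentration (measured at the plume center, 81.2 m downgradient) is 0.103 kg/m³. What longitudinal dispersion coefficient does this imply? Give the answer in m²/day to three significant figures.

0.330 m²/day

At the plume center C_max = M/(n_e·A·√(4πDt)), so D = M²/(4πt·(n_e·A·C_max)²).
n_e·A·C_max = 0.32 × 9.84 × 0.103 = 0.3243 kg/m.
D = 9.32²/(4π × 199 × 0.3243²) = 0.330 m²/day.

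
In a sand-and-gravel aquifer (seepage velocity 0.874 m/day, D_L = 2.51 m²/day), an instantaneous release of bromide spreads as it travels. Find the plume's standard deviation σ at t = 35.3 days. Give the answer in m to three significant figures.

13.3 m

Dispersive spreading gives a Gaussian with σ² = 2Dt; advection only shifts the center.
σ = √(2 × 2.51 × 35.3) = 13.3 m.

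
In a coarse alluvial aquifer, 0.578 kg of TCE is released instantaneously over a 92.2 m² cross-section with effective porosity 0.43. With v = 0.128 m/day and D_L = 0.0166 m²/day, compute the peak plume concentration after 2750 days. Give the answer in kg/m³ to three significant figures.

The peak of an instantaneous 1D plume sits at x = vt; there the Gaussian factor is 1 and C_max = M/(n_e·A·√(4πDt)), where n_e·A is the pore area the mass is dissolved in.
√(4πDt) = √(4π × 0.0166 × 2750) = 23.95 m, so C_max = 0.578/(0.43 × 92.2 × 23.95) = 0.000609 kg/m³.

0.000609 kg/m³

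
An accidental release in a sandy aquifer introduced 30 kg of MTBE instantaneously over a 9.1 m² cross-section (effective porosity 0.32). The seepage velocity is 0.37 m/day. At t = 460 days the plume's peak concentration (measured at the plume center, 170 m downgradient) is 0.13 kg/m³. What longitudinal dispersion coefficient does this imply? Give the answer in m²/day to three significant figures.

1.09 m²/day

At the plume center C_max = M/(n_e·A·√(4πDt)), so D = M²/(4πt·(n_e·A·C_max)²).
n_e·A·C_max = 0.32 × 9.1 × 0.13 = 0.3786 kg/m.
D = 30²/(4π × 460 × 0.3786²) = 1.09 m²/day.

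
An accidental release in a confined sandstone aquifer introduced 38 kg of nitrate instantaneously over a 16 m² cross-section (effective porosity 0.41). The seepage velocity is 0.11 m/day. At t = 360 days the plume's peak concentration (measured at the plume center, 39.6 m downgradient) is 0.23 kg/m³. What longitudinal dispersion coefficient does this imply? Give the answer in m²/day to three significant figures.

0.140 m²/day

At the plume center C_max = M/(n_e·A·√(4πDt)), so D = M²/(4πt·(n_e·A·C_max)²).
n_e·A·C_max = 0.41 × 16 × 0.23 = 1.509 kg/m.
D = 38²/(4π × 360 × 1.509²) = 0.140 m²/day.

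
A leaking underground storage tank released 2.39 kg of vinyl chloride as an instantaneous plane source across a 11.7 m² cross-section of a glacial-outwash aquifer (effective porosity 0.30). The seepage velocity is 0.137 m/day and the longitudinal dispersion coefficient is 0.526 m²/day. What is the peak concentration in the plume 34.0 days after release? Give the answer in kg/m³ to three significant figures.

0.0454 kg/m³

The peak of an instantaneous 1D plume sits at x = vt; there the Gaussian factor is 1 and C_max = M/(n_e·A·√(4πDt)), where n_e·A is the pore area the mass is dissolved in.
√(4πDt) = √(4π × 0.526 × 34.0) = 14.99 m, so C_max = 2.39/(0.30 × 11.7 × 14.99) = 0.0454 kg/m³.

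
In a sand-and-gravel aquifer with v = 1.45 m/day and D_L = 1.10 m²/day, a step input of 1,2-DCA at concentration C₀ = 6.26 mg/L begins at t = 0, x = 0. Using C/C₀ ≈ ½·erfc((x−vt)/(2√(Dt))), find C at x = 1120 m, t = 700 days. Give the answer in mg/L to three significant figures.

0.0233 mg/L

For a continuous step input, C/C₀ ≈ ½·erfc((x−vt)/(2√(Dt))).
vt = 1.45 × 700 = 1015 m and 2√(Dt) = 2√(1.10 × 700) = 55.50 m.
Argument (x−vt)/(2√(Dt)) = (1120 − 1015)/55.50 = 1.892; ½·erfc(1.892) = 0.003729.
C = 6.26 × 0.003729 = 0.0233 mg/L.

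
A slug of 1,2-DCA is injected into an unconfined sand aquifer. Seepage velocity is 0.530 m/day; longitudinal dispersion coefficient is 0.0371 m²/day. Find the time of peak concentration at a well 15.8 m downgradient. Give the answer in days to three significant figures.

29.7 days

For the 1D instantaneous-source solution, setting ∂C/∂t = 0 at fixed x gives v²t² + 2Dt − x² = 0, so t = (√(D² + v²x²) − D)/v².
√(D² + v²x²) = √(0.0371² + 0.530² × 15.8²) = 8.374; v² = 0.2809.
t = (8.374 − 0.0371)/0.2809 = 29.7 days (vs. the pure-advection estimate x/v = 29.8 d).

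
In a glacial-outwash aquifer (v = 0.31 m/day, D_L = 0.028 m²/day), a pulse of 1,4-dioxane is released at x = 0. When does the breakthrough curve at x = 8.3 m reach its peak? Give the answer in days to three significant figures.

26.5 days

For the 1D instantaneous-source solution, setting ∂C/∂t = 0 at fixed x gives v²t² + 2Dt − x² = 0, so t = (√(D² + v²x²) − D)/v².
√(D² + v²x²) = √(0.028² + 0.31² × 8.3²) = 2.573; v² = 0.0961.
t = (2.573 − 0.028)/0.0961 = 26.5 days (vs. the pure-advection estimate x/v = 26.8 d).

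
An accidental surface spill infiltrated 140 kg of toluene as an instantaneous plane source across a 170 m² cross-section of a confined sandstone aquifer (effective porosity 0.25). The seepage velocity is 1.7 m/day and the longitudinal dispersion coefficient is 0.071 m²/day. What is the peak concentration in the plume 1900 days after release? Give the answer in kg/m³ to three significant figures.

0.0800 kg/m³

The peak of an instantaneous 1D plume sits at x = vt; there the Gaussian factor is 1 and C_max = M/(n_e·A·√(4πDt)), where n_e·A is the pore area the mass is dissolved in.
√(4πDt) = √(4π × 0.071 × 1900) = 41.17 m, so C_max = 140/(0.25 × 170 × 41.17) = 0.0800 kg/m³.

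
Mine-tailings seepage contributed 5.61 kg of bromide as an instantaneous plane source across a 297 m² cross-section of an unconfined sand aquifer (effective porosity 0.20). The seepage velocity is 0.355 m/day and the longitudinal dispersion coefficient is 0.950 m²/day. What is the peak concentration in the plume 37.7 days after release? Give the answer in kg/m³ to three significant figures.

The peak of an instantaneous 1D plume sits at x = vt; there the Gaussian factor is 1 and C_max = M/(n_e·A·√(4πDt)), where n_e·A is the pore area the mass is dissolved in.
√(4πDt) = √(4π × 0.950 × 37.7) = 21.21 m, so C_max = 5.61/(0.20 × 297 × 21.21) = 0.00445 kg/m³.

0.00445 kg/m³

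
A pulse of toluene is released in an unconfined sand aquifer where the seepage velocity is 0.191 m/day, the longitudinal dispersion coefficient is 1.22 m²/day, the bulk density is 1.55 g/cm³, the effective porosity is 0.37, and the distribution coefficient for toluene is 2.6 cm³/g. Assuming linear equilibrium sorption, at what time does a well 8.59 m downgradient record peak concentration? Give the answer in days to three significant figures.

269 days

Retardation factor R = 1 + ρ_b·K_d/n = 1 + 1.55 × 2.6/0.37 = 11.89.
Sorption retards both mechanisms: v_R = v/R = 0.01606 m/day, D_R = D/R = 0.1026 m²/day.
Peak time from v_R²t² + 2D_R t − x² = 0: t = (√(D_R² + v_R²x²) − D_R)/v_R².
√(D_R² + v_R²x²) = √(0.1026² + 0.01606² × 8.59²) = 0.1719; v_R² = 0.0002579.
t = (0.1719 − 0.1026)/0.0002579 = 269 days.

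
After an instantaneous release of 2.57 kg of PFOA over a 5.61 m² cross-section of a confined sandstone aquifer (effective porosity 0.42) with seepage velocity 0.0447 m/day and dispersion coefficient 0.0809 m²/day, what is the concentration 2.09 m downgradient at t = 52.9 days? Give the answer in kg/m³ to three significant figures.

0.148 kg/m³

For an instantaneous plane source, C(x,t) = M/(n_e·A·√(4πDt)) · exp(−(x−vt)²/(4Dt)), with n_e·A the pore (flow) area.
Plume center vt = 0.0447 × 52.9 = 2.36463 m, so the well at 2.09 m is 0.27463 m upgradient of the peak.
√(4πDt) = 7.333 m, giving peak height M/(n_e·A·√(4πDt)) = 2.57/(0.42 × 5.61 × 7.333) = 0.1487 kg/m³.
(x−vt)²/(4Dt) = (-0.27463)²/(4 × 0.0809 × 52.9) = 0.004406; exp(−0.004406) = 0.9956.
C = 0.1487 × 0.9956 = 0.148 kg/m³.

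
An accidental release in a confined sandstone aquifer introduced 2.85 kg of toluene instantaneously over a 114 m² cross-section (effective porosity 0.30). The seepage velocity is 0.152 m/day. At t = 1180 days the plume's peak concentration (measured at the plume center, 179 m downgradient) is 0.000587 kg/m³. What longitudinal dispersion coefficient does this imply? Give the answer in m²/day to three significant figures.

1.36 m²/day

At the plume center C_max = M/(n_e·A·√(4πDt)), so D = M²/(4πt·(n_e·A·C_max)²).
n_e·A·C_max = 0.30 × 114 × 0.000587 = 0.02008 kg/m.
D = 2.85²/(4π × 1180 × 0.02008²) = 1.36 m²/day.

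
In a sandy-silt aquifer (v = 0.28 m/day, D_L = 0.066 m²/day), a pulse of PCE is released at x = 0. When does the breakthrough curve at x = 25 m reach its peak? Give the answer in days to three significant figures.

For the 1D instantaneous-source solution, setting ∂C/∂t = 0 at fixed x gives v²t² + 2Dt − x² = 0, so t = (√(D² + v²x²) − D)/v².
√(D² + v²x²) = √(0.066² + 0.28² × 25²) = 7.000; v² = 0.0784.
t = (7.000 − 0.066)/0.0784 = 88.4 days (vs. the pure-advection estimate x/v = 89.3 d).

88.4 days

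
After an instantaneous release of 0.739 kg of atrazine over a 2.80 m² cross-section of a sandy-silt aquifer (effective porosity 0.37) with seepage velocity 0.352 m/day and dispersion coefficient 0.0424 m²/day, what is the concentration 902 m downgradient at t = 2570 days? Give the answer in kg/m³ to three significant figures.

0.0190 kg/m³

For an instantaneous plane source, C(x,t) = M/(n_e·A·√(4πDt)) · exp(−(x−vt)²/(4Dt)), with n_e·A the pore (flow) area.
Plume center vt = 0.352 × 2570 = 904.64 m, so the well at 902 m is 2.64 m upgradient of the peak.
√(4πDt) = 37.00 m, giving peak height M/(n_e·A·√(4πDt)) = 0.739/(0.37 × 2.80 × 37.00) = 0.01928 kg/m³.
(x−vt)²/(4Dt) = (-2.64)²/(4 × 0.0424 × 2570) = 0.01599; exp(−0.01599) = 0.9841.
C = 0.01928 × 0.9841 = 0.0190 kg/m³.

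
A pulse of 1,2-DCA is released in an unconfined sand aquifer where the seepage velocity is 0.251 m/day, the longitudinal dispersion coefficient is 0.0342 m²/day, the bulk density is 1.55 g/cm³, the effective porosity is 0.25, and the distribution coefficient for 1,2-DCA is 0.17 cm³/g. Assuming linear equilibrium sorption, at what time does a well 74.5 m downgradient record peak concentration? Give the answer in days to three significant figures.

Retardation factor R = 1 + ρ_b·K_d/n = 1 + 1.55 × 0.17/0.25 = 2.054.
Sorption retards both mechanisms: v_R = v/R = 0.1222 m/day, D_R = D/R = 0.01665 m²/day.
Peak time from v_R²t² + 2D_R t − x² = 0: t = (√(D_R² + v_R²x²) − D_R)/v_R².
√(D_R² + v_R²x²) = √(0.01665² + 0.1222² × 74.5²) = 9.104; v_R² = 0.01493.
t = (9.104 − 0.01665)/0.01493 = 609 days.

609 days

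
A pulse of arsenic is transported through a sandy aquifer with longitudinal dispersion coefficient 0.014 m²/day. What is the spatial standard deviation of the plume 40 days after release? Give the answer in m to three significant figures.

Dispersive spreading gives a Gaussian with σ² = 2Dt; advection only shifts the center.
σ = √(2 × 0.014 × 40) = 1.06 m.

1.06 m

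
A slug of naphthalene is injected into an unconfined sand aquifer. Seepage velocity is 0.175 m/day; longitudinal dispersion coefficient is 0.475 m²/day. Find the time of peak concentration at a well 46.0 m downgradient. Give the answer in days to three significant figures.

248 days

For the 1D instantaneous-source solution, setting ∂C/∂t = 0 at fixed x gives v²t² + 2Dt − x² = 0, so t = (√(D² + v²x²) − D)/v².
√(D² + v²x²) = √(0.475² + 0.175² × 46.0²) = 8.064; v² = 0.030625.
t = (8.064 − 0.475)/0.030625 = 248 days (vs. the pure-advection estimate x/v = 263 d).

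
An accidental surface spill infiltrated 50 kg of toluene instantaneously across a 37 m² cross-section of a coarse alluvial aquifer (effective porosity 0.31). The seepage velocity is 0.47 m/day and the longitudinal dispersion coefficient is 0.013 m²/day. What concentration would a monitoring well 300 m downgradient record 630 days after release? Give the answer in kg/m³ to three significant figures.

0.270 kg/m³

For an instantaneous plane source, C(x,t) = M/(n_e·A·√(4πDt)) · exp(−(x−vt)²/(4Dt)), with n_e·A the pore (flow) area.
Plume center vt = 0.47 × 630 = 296.1 m, so the well at 300 m is 3.9 m downgradient of the peak.
√(4πDt) = 10.14 m, giving peak height M/(n_e·A·√(4πDt)) = 50/(0.31 × 37 × 10.14) = 0.4299 kg/m³.
(x−vt)²/(4Dt) = (3.9)²/(4 × 0.013 × 630) = 0.4643; exp(−0.4643) = 0.6286.
C = 0.4299 × 0.6286 = 0.270 kg/m³.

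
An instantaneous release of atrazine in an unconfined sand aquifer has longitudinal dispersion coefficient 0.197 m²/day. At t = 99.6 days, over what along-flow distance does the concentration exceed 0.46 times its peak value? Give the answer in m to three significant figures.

The plume is Gaussian with σ = √(2Dt) = √(2 × 0.197 × 99.6) = 6.264 m.
C/C_peak = exp(−Δx²/(2σ²)) = 0.46 ⇒ Δx = σ·√(−2 ln 0.46) = 6.264 × 1.246 = 7.805 m.
Width = 2Δx = 15.6 m.

15.6 m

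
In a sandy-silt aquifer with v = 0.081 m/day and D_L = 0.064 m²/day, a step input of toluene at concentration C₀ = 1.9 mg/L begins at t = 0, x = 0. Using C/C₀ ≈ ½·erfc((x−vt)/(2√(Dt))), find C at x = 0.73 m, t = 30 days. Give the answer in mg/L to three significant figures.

For a continuous step input, C/C₀ ≈ ½·erfc((x−vt)/(2√(Dt))).
vt = 0.081 × 30 = 2.43 m and 2√(Dt) = 2√(0.064 × 30) = 2.771 m.
Argument (x−vt)/(2√(Dt)) = (0.73 − 2.43)/2.771 = -0.6135; ½·erfc(-0.6135) = 0.8072.
C = 1.9 × 0.8072 = 1.53 mg/L.

1.53 mg/L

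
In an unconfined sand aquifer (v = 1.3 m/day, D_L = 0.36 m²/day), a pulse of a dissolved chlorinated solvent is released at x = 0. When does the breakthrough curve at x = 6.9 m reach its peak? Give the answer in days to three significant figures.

For the 1D instantaneous-source solution, setting ∂C/∂t = 0 at fixed x gives v²t² + 2Dt − x² = 0, so t = (√(D² + v²x²) − D)/v².
√(D² + v²x²) = √(0.36² + 1.3² × 6.9²) = 8.977; v² = 1.69.
t = (8.977 − 0.36)/1.69 = 5.10 days (vs. the pure-advection estimate x/v = 5.31 d).

5.10 days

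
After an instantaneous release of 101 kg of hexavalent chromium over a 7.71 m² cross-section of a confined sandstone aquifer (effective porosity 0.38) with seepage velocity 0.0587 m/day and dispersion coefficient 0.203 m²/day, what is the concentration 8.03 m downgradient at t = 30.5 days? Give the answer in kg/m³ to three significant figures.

0.811 kg/m³

For an instantaneous plane source, C(x,t) = M/(n_e·A·√(4πDt)) · exp(−(x−vt)²/(4Dt)), with n_e·A the pore (flow) area.
Plume center vt = 0.0587 × 30.5 = 1.79035 m, so the well at 8.03 m is 6.23965 m downgradient of the peak.
√(4πDt) = 8.821 m, giving peak height M/(n_e·A·√(4πDt)) = 101/(0.38 × 7.71 × 8.821) = 3.908 kg/m³.
(x−vt)²/(4Dt) = (6.23965)²/(4 × 0.203 × 30.5) = 1.572; exp(−1.572) = 0.2076.
C = 3.908 × 0.2076 = 0.811 kg/m³.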